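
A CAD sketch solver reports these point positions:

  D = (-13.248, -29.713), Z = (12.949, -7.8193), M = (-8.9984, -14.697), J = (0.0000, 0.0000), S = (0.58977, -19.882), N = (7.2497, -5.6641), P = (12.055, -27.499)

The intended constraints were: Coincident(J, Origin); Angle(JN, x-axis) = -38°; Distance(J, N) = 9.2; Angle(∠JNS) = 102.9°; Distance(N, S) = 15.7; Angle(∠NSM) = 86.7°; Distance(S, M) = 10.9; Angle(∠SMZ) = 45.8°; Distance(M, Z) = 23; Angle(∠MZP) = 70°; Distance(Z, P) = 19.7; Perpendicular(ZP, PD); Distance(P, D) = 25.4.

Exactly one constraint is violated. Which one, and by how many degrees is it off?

Perpendicular(ZP, PD) — off by 7.60°.

J = (0.00, 0.00) ✓; JN at -38.00° ✓; |JN| = 9.200 ✓; ∠JNS = 102.9° ✓; |NS| = 15.70 ✓; ∠NSM = 86.70° ✓; |SM| = 10.90 ✓; ∠SMZ = 45.80° ✓; |MZ| = 23.00 ✓; ∠MZP = 70.00° ✓; |ZP| = 19.70 ✓; ∠(ZP, PD) = 82.40° ✗; |PD| = 25.40 ✓.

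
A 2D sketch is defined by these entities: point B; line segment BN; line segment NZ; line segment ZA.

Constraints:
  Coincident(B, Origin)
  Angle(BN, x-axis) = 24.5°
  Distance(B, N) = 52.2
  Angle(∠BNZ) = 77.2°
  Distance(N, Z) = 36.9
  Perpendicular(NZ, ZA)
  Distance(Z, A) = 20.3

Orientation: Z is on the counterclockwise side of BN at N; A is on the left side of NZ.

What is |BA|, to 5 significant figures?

39.729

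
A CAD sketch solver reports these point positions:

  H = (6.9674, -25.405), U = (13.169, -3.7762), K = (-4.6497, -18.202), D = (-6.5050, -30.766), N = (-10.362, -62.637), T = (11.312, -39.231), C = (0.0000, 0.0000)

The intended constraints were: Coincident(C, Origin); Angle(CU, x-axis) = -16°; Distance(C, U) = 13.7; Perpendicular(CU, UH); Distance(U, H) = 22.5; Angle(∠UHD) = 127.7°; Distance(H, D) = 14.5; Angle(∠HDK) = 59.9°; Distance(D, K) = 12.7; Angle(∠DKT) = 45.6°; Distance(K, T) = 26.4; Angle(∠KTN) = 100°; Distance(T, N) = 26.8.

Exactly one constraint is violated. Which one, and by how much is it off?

Distance(T, N) = 26.8 — off by 5.10.

C = (0.00, 0.00) ✓; CU at -16.00° ✓; |CU| = 13.70 ✓; ∠(CU, UH) = 90.00° ✓; |UH| = 22.50 ✓; ∠UHD = 127.7° ✓; |HD| = 14.50 ✓; ∠HDK = 59.90° ✓; |DK| = 12.70 ✓; ∠DKT = 45.60° ✓; |KT| = 26.40 ✓; ∠KTN = 100.0° ✓; |TN| = 31.90 ✗.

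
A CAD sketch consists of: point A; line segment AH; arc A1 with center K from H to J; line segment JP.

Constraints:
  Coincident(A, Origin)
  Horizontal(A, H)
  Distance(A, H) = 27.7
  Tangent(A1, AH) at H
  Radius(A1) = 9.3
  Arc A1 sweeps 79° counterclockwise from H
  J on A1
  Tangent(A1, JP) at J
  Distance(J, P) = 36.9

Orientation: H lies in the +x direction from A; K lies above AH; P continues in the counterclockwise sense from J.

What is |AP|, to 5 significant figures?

61.955

A is at the origin; A and H share the same y with |AH| = 27.7 and H on the +x side, so H = (27.700, 0.0000). The tangent condition forces KH to be normal to AH, so K = H + (0, 9.3) = (27.700, 9.3000). On A1, H sits at bearing -90° from K; a 79° counterclockwise sweep puts J at bearing -11°, so J = K + 9.3·(cos -11°, sin -11°) = (36.829, 7.5255). Tangency of A1 to JP means the radius KJ is perpendicular to JP, so JP runs along (−sin -11°, cos -11°); with |JP| = 36.9, P = (43.870, 43.748). Then |AP| = |P − A| = 61.955.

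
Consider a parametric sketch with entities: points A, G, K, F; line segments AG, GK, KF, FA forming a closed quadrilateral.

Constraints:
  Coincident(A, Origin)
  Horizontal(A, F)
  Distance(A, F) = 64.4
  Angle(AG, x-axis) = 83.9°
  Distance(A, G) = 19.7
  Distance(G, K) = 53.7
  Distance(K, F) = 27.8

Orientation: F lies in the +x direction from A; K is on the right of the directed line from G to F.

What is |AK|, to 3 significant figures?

45.0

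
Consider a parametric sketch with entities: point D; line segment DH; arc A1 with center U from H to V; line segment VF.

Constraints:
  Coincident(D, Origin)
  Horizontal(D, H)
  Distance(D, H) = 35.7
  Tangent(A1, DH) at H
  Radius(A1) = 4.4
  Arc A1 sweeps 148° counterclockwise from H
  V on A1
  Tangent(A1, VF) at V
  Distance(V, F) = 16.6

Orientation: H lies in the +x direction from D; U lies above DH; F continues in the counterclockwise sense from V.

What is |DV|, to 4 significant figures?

38.89

D is at the origin; D and H share the same y with |DH| = 35.7 and H on the +x side, so H = (35.70, 0.000). A1 meets DH tangentially, so UH is at right angles to DH, so U = H + (0, 4.4) = (35.70, 4.400). On A1, H sits at bearing -90° from U; a 148° counterclockwise sweep puts V at bearing 58°, so V = U + 4.4·(cos 58°, sin 58°) = (38.03, 8.131). Then |DV| = |V − D| = 38.89.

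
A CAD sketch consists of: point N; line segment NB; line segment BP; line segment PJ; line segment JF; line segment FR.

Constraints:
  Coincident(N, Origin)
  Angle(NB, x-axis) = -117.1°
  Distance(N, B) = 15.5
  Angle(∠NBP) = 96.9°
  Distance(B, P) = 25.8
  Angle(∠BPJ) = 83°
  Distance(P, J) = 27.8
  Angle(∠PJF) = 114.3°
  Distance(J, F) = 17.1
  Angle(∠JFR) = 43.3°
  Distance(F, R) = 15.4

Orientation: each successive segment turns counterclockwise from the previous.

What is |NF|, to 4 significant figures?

19.03

N is at the origin; NB runs at -117.1° with length 15.5, so B = (-7.061, -13.80). ∠NBP = 96.9° gives BP at -34.00° from the x-axis; with |BP| = 25.8, P = (14.33, -28.23). ∠BPJ = 83.0° gives PJ at 63.00° from the x-axis; with |PJ| = 27.8, J = (26.95, -3.455). ∠PJF = 114.3° gives JF at 128.7° from the x-axis; with |JF| = 17.1, F = (16.26, 9.890). Then |NF| = |F − N| = 19.03.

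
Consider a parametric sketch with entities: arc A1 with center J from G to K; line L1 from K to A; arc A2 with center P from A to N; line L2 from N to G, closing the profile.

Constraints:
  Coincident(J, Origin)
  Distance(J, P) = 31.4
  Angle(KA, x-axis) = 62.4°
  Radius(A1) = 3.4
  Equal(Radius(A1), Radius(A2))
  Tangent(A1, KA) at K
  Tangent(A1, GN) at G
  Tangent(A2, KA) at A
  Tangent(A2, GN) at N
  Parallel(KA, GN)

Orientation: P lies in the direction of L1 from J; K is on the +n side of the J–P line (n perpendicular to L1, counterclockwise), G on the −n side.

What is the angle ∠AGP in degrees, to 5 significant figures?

6.0394°

The slot axis is L1's direction at 62.4°, so u = (cos 62.4°, sin 62.4°) = (0.46330, 0.88620) and n = (−sin 62.4°, cos 62.4°) = (-0.88620, 0.46330). J is at the origin and P lies 31.4 along u from J, so P = 31.4·u = (14.547, 27.827). Tangency of A1 to both parallel lines with radius 3.4 puts K and G at J ± 3.4·n: K = (-3.0131, 1.5752), G = (3.0131, -1.5752). Equal radii place A and N the same way about P: A = P + 3.4·n = (11.534, 29.402), N = P − 3.4·n = (17.561, 26.252). Then cos ∠AGP = GA·GP / (|GA||GP|), giving 6.0394°.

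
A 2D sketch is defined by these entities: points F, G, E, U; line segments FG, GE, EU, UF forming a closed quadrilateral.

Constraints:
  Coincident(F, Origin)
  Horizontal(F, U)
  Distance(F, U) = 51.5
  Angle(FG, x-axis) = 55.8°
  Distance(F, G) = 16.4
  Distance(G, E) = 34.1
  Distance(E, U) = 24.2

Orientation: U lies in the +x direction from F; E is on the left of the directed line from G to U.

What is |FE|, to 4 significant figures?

47.72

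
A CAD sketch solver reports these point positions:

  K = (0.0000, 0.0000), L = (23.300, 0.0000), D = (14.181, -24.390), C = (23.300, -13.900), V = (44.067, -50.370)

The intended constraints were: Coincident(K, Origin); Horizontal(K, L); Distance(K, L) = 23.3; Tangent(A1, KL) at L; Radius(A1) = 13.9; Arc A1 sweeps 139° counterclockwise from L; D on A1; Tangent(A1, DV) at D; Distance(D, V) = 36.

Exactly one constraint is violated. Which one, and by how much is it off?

Distance(D, V) = 36 — off by 3.60.

K = (0.00, 0.00) ✓; K.y = 0.00, L.y = 0.00 ✓; |KL| = 23.30 ✓; ∠(CL, LK) = 90.00° ✓; |CL| = 13.90 ✓; bearing(C→D) − bearing(C→L) = 139.0° ✓; |CD| = 13.90 ✓; ∠(CD, DV) = 90.00° ✓; |DV| = 39.60 ✗.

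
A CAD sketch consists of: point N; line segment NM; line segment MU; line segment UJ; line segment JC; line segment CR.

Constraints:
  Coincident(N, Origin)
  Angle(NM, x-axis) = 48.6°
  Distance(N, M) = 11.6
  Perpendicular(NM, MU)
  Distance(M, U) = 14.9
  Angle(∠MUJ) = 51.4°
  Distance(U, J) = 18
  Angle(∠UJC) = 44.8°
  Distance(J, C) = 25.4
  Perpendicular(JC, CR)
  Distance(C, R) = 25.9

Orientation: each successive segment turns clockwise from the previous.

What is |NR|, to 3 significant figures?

37.0

N is at the origin; NM runs at 48.6° with length 11.6, so M = (7.67, 8.70). NM ⟂ MU, so MU runs at -41.4°; with |MU| = 14.9, U = (18.8, -1.15). ∠MUJ = 51.4° gives UJ at -170° from the x-axis; with |UJ| = 18.0, J = (1.12, -4.28). ∠UJC = 44.8° gives JC at 54.8° from the x-axis; with |JC| = 25.4, C = (15.8, 16.5). JC is perpendicular to CR, so CR runs at -35.2°; with |CR| = 25.9, R = (36.9, 1.55). Then |NR| = |R − N| = 37.0.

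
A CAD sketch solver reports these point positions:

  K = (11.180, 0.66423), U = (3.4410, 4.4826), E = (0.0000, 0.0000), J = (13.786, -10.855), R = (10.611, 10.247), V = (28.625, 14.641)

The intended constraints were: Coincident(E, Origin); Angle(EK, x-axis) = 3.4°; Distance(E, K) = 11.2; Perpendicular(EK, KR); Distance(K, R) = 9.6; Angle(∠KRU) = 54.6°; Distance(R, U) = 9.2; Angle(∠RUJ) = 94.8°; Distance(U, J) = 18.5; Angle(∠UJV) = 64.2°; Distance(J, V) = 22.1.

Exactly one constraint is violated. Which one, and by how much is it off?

Distance(J, V) = 22.1 — off by 7.40.

E = (0.00, 0.00) ✓; EK at 3.400° ✓; |EK| = 11.20 ✓; ∠(EK, KR) = 90.00° ✓; |KR| = 9.600 ✓; ∠KRU = 54.60° ✓; |RU| = 9.200 ✓; ∠RUJ = 94.80° ✓; |UJ| = 18.50 ✓; ∠UJV = 64.20° ✓; |JV| = 29.50 ✗.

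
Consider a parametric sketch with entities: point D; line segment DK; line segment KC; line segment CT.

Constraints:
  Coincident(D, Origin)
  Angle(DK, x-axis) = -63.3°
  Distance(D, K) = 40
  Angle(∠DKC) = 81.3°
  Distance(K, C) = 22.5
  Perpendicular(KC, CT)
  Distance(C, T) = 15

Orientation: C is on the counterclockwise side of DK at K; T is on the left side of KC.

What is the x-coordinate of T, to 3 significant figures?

27.6

D is at the origin; DK runs at -63.3° with length 40.0, so K = 40.0·(cos -63.3°, sin -63.3°) = (18.0, -35.7). ∠DKC = 81.3°, so KC runs at -63.3° + (180° − 81.3°) = 35.4° from the x-axis; with |KC| = 22.5, C = K + 22.5·(cos 35.4°, sin 35.4°) = (36.3, -22.7). The perpendicularity gives CT at right angles to KC; with |CT| = 15.0 on the left of KC, T = C + 15.0·(-0.579, 0.815) = (27.6, -10.5). So T.x = 27.6.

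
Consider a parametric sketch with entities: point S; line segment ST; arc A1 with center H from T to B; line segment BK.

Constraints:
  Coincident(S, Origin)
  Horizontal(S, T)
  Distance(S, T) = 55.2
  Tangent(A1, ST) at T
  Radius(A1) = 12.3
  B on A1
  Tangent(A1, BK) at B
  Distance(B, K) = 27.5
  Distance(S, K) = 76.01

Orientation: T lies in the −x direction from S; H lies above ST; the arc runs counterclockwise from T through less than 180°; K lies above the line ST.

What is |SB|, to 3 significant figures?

50.2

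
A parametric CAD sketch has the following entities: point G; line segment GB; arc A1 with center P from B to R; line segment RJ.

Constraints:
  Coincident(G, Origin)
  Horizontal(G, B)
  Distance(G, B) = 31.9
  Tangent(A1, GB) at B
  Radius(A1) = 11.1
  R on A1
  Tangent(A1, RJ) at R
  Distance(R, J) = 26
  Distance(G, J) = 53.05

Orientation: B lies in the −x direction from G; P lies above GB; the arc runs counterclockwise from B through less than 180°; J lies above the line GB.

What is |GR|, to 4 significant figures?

28.03

G is at the origin; G and B share the same y with |GB| = 31.9 and B on the −x side, so B = (-31.90, 0.000). The tangent condition forces PB to be normal to GB, so P = B + (0, 11.1) = (-31.90, 11.10). Since PR ⟂ RJ (tangency), |PJ| = √(11.1² + 26.0²) = 28.27 regardless of where R sits on A1. So J lies on both circle(G, 53.05) and circle(P, 28.27); the above-GB intersection is J = (-35.86, 39.09). R is the foot of the tangent from J: R = (-22.40, 16.85).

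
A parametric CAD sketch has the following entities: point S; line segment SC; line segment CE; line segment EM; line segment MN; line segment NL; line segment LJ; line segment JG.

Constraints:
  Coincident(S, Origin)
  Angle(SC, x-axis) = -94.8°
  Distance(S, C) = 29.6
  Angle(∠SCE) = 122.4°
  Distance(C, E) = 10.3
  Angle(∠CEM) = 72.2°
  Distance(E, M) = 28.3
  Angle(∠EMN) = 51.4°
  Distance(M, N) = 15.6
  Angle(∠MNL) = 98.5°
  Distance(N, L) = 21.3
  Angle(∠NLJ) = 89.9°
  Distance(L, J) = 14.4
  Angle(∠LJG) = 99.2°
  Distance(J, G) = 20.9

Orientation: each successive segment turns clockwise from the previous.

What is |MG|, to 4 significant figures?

3.722

S is at the origin; SC runs at -94.8° with length 29.6, so C = (-2.477, -29.50). ∠SCE = 122.4° gives CE at -152.4° from the x-axis; with |CE| = 10.3, E = (-11.60, -34.27). ∠CEM = 72.2° gives EM at 99.80° from the x-axis; with |EM| = 28.3, M = (-16.42, -6.381). ∠EMN = 51.4° gives MN at -28.80° from the x-axis; with |MN| = 15.6, N = (-2.751, -13.90). ∠MNL = 98.5° gives NL at -110.3° from the x-axis; with |NL| = 21.3, L = (-10.14, -33.87). ∠NLJ = 89.9° gives LJ at 159.6° from the x-axis; with |LJ| = 14.4, J = (-23.64, -28.85). ∠LJG = 99.2° gives JG at 78.80° from the x-axis; with |JG| = 20.9, G = (-19.58, -8.352). Then |MG| = |G − M| = 3.722.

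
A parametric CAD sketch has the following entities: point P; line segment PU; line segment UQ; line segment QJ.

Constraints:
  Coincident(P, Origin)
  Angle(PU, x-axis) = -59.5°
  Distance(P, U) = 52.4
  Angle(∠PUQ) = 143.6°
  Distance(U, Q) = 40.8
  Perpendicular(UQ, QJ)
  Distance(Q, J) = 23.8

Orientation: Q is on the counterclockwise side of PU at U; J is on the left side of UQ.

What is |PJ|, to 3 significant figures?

83.3

P is at the origin; PU runs at -59.5° with length 52.4, so U = 52.4·(cos -59.5°, sin -59.5°) = (26.6, -45.1). ∠PUQ = 143.6°, so UQ runs at -59.5° + (180° − 143.6°) = -23.1° from the x-axis; with |UQ| = 40.8, Q = U + 40.8·(cos -23.1°, sin -23.1°) = (64.1, -61.2). UQ is perpendicular to QJ; with |QJ| = 23.8 on the left of UQ, J = Q + 23.8·(0.392, 0.920) = (73.5, -39.3). Then |PJ| = |J − P| = 83.3.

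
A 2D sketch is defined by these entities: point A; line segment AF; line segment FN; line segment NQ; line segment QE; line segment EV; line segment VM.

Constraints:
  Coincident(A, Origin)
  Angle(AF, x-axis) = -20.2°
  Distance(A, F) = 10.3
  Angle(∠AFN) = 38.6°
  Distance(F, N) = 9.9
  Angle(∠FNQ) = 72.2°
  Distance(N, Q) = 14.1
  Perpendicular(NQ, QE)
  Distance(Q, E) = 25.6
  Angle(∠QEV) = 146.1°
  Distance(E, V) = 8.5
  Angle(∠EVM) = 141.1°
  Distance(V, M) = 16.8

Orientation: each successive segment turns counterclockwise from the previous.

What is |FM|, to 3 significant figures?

29.8

∠QEV = 146.1° gives EV at -7.10° from the x-axis; with |EV| = 8.5, V = (23.0, -23.6). ∠EVM = 141.1° gives VM at 31.8° from the x-axis; with |VM| = 16.8, M = (37.3, -14.7). Then |FM| = |M − F| = 29.8.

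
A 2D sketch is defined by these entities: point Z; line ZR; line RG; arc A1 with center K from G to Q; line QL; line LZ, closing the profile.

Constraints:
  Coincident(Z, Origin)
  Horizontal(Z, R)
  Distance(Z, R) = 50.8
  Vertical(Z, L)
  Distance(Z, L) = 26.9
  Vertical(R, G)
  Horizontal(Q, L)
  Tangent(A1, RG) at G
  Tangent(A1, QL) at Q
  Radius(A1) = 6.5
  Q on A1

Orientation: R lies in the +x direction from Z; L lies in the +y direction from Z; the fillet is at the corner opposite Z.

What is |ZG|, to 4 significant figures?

54.74

The virtual corner opposite Z is at (50.80, 26.90). A1 meets RG tangentially, so KG is at right angles to RG and tangency of A1 to QL means the radius KQ is perpendicular to QL, with radius 6.5, so the center K sits 6.5 in from both sides at K = (44.30, 20.40). That places the tangent points at G = (50.80, 20.40) on RG and Q = (44.30, 26.90) on QL. Then |ZG| = |G − Z| = 54.74.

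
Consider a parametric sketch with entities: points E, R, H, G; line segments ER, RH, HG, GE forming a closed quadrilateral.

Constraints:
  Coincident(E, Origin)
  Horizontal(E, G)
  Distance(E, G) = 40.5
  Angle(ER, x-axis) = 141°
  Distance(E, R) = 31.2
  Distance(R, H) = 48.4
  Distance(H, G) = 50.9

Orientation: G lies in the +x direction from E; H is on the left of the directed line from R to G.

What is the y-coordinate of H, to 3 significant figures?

45.1

Checks: E.y = 0.00, G.y = 0.00 ✓; |RH| = 48.40 ✓; |HG| = 50.90 ✓.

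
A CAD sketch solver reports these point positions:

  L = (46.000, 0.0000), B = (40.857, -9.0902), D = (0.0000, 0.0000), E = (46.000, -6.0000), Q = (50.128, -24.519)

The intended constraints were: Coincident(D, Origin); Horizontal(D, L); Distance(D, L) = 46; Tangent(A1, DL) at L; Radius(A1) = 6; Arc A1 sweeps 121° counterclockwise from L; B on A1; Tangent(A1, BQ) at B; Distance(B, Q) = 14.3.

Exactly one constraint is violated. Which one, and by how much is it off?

Distance(B, Q) = 14.3 — off by 3.70.

D = (0.00, 0.00) ✓; D.y = 0.00, L.y = 0.00 ✓; |DL| = 46.00 ✓; ∠(EL, LD) = 90.00° ✓; |EL| = 6.000 ✓; bearing(E→B) − bearing(E→L) = 121.0° ✓; |EB| = 6.000 ✓; ∠(EB, BQ) = 90.00° ✓; |BQ| = 18.00 ✗.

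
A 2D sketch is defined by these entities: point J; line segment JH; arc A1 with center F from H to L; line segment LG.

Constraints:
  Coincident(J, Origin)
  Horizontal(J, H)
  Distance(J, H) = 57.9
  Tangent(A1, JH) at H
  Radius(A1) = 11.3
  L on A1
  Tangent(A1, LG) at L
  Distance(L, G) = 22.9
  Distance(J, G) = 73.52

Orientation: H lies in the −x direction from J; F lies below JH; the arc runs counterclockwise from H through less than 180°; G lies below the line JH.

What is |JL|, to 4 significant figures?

70.29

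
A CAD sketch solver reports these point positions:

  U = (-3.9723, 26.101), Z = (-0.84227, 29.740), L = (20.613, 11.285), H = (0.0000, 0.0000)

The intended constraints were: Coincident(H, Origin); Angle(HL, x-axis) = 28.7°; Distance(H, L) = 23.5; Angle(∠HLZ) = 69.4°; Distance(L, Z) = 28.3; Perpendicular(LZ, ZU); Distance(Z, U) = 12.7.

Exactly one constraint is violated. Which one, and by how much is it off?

Distance(Z, U) = 12.7 — off by 7.90.

H = (0.00, 0.00) ✓; HL at 28.70° ✓; |HL| = 23.50 ✓; ∠HLZ = 69.40° ✓; |LZ| = 28.30 ✓; ∠(LZ, ZU) = 90.00° ✓; |ZU| = 4.800 ✗.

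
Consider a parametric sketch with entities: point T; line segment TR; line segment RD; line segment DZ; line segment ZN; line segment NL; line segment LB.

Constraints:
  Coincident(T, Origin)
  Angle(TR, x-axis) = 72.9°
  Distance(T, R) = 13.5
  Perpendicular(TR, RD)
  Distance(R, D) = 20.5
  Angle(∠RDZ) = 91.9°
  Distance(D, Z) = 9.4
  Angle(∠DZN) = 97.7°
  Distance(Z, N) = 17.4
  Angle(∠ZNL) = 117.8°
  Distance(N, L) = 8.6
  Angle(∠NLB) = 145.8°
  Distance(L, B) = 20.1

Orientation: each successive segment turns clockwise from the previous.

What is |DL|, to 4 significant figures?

22.73

∠DZN = 97.7° gives ZN at 172.5° from the x-axis; with |ZN| = 17.4, N = (3.848, 0.07538). ∠ZNL = 117.8° gives NL at 110.3° from the x-axis; with |NL| = 8.6, L = (0.8639, 8.141). Then |DL| = |L − D| = 22.73.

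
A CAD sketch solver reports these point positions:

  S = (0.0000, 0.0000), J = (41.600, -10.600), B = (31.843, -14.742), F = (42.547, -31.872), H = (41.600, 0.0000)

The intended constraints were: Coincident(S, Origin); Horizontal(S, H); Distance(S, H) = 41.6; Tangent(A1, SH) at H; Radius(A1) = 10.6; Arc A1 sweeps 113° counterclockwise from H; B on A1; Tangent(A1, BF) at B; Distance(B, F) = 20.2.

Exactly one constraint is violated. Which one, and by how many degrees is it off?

Tangent(A1, BF) at B — off by 9.00°.

S = (0.00, 0.00) ✓; S.y = 0.00, H.y = 0.00 ✓; |SH| = 41.60 ✓; ∠(JH, HS) = 90.00° ✓; |JH| = 10.60 ✓; bearing(J→B) − bearing(J→H) = 113.0° ✓; |JB| = 10.60 ✓; ∠(JB, BF) = 81.00° ✗; |BF| = 20.20 ✓.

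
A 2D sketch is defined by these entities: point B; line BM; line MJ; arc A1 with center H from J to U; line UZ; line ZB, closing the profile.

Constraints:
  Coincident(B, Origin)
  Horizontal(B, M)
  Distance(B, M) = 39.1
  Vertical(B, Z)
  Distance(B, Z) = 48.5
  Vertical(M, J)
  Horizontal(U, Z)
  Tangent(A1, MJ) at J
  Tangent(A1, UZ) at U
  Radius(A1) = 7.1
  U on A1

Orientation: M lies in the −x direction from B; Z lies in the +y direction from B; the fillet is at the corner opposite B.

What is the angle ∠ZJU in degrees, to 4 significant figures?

34.71°

The virtual corner opposite B is at (-39.10, 48.50). Since A1 is tangent to MJ there, HJ ⟂ MJ and A1 meets UZ tangentially, so HU is at right angles to UZ, with radius 7.1, so the center H sits 7.1 in from both sides at H = (-32.00, 41.40). That places the tangent points at J = (-39.10, 41.40) on MJ and U = (-32.00, 48.50) on UZ. Then cos ∠ZJU = JZ·JU / (|JZ||JU|), giving 34.71°.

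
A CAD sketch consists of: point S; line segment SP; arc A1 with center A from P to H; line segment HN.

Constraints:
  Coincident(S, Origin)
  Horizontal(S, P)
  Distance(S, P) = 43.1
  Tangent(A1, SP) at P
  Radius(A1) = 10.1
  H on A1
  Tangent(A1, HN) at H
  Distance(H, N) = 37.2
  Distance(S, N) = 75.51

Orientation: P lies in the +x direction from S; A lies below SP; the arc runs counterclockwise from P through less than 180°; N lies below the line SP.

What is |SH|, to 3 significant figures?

39.6

S is at the origin; S and P share the same y with |SP| = 43.1 and P on the +x side, so P = (43.1, 0.00). Tangency of A1 to SP means the radius AP is perpendicular to SP, so A = P + (0, -10.1) = (43.1, -10.1). Since AH ⟂ HN (tangency), |AN| = √(10.1² + 37.2²) = 38.5 regardless of where H sits on A1. So N lies on both circle(S, 75.51) and circle(A, 38.5); the below-SP intersection is N = (61.3, -44.1). H is the foot of the tangent from N: H = (35.8, -17.0).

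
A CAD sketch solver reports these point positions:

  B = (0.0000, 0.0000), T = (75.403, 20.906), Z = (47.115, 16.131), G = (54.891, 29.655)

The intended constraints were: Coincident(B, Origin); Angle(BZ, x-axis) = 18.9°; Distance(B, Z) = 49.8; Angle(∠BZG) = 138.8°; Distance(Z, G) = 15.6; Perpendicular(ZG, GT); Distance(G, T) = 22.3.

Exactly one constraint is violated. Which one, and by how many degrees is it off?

Perpendicular(ZG, GT) — off by 6.80°.

B = (0.00, 0.00) ✓; BZ at 18.90° ✓; |BZ| = 49.80 ✓; ∠BZG = 138.8° ✓; |ZG| = 15.60 ✓; ∠(ZG, GT) = 83.20° ✗; |GT| = 22.30 ✓.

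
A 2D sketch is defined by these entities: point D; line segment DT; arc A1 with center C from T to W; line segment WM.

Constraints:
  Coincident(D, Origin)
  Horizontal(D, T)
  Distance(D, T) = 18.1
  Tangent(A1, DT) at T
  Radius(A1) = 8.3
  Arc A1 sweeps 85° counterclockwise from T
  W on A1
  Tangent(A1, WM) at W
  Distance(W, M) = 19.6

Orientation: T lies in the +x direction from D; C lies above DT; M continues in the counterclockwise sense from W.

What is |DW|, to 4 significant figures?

27.44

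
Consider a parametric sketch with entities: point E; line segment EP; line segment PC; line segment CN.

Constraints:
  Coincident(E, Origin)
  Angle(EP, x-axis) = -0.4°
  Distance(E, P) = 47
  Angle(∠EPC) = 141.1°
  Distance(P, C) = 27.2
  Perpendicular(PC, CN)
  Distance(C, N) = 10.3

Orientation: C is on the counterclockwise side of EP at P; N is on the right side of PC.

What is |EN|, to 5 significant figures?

75.185

∠EPC = 141.1°, so PC runs at -0.4° + (180° − 141.1°) = 38.500° from the x-axis; with |PC| = 27.2, C = P + 27.2·(cos 38.500°, sin 38.500°) = (68.286, 16.604). PC is perpendicular to CN; with |CN| = 10.3 on the right of PC, N = C + 10.3·(0.62251, -0.78261) = (74.698, 8.5434). Then |EN| = |N − E| = 75.185.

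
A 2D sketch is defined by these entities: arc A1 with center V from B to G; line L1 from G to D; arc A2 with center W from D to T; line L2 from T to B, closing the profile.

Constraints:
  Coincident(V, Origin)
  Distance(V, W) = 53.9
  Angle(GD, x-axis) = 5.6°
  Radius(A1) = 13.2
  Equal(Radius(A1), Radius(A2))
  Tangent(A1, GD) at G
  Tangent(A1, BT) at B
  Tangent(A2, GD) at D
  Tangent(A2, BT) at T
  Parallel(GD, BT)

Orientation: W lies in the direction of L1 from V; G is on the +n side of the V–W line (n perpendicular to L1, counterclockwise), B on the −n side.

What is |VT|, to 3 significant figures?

55.5

The slot axis is L1's direction at 5.6°, so u = (cos 5.6°, sin 5.6°) = (0.995, 0.0976) and n = (−sin 5.6°, cos 5.6°) = (-0.0976, 0.995). V is at the origin and W lies 53.9 along u from V, so W = 53.9·u = (53.6, 5.26). Tangency of A1 to both parallel lines with radius 13.2 puts G and B at V ± 13.2·n: G = (-1.29, 13.1), B = (1.29, -13.1). Equal radii place D and T the same way about W: D = W + 13.2·n = (52.4, 18.4), T = W − 13.2·n = (54.9, -7.88). Then |VT| = |T − V| = 55.5.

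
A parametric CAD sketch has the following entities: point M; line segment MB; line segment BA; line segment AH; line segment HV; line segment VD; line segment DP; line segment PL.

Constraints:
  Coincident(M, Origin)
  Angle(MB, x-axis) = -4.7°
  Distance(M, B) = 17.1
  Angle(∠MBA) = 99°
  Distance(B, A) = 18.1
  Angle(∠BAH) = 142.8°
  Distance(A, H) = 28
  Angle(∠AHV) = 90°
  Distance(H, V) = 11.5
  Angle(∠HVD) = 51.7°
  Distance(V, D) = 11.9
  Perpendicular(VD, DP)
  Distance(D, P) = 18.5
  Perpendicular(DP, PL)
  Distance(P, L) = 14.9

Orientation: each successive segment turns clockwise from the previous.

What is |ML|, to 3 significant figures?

55.3

M is at the origin; MB runs at -4.7° with length 17.1, so B = (17.0, -1.40). ∠MBA = 99.0° gives BA at -85.7° from the x-axis; with |BA| = 18.1, A = (18.4, -19.5). ∠BAH = 142.8° gives AH at -123° from the x-axis; with |AH| = 28.0, H = (3.19, -43.0). ∠AHV = 90.0° gives HV at 147° from the x-axis; with |HV| = 11.5, V = (-6.46, -36.7). ∠HVD = 51.7° gives VD at 18.8° from the x-axis; with |VD| = 11.9, D = (4.80, -32.9). The perpendicularity gives DP at right angles to VD, so DP runs at -71.2°; with |DP| = 18.5, P = (10.8, -50.4). DP is perpendicular to PL, so PL runs at -161°; with |PL| = 14.9, L = (-3.34, -55.2). Then |ML| = |L − M| = 55.3.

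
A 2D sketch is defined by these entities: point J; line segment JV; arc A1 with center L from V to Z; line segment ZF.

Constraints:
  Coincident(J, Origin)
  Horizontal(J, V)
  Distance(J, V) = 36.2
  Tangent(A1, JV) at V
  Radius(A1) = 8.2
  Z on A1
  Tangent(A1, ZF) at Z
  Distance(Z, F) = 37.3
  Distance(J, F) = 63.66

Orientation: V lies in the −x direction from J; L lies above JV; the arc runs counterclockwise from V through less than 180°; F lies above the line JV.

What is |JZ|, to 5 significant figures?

31.048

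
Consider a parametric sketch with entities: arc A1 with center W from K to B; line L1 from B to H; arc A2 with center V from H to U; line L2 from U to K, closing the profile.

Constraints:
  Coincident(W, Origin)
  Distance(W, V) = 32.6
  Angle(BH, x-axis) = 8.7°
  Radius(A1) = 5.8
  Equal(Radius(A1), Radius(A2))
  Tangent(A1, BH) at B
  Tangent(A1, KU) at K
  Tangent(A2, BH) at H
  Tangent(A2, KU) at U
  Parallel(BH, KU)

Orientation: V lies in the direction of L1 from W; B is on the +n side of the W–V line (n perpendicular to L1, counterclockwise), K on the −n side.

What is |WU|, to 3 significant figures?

33.1

The slot axis is L1's direction at 8.7°, so u = (cos 8.7°, sin 8.7°) = (0.988, 0.151) and n = (−sin 8.7°, cos 8.7°) = (-0.151, 0.988). W is at the origin and V lies 32.6 along u from W, so V = 32.6·u = (32.2, 4.93). Tangency of A1 to both parallel lines with radius 5.8 puts B and K at W ± 5.8·n: B = (-0.877, 5.73), K = (0.877, -5.73). Equal radii place H and U the same way about V: H = V + 5.8·n = (31.3, 10.7), U = V − 5.8·n = (33.1, -0.802). Then |WU| = |U − W| = 33.1.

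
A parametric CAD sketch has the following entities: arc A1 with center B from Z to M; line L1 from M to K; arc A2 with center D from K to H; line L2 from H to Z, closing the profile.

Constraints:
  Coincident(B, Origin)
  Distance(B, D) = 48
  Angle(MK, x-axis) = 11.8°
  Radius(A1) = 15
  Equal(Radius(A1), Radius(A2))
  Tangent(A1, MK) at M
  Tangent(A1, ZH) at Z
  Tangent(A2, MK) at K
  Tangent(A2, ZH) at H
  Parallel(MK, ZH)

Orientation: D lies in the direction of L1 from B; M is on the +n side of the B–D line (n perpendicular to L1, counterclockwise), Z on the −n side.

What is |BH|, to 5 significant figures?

50.289

Tangency of A1 to both parallel lines with radius 15.0 puts M and Z at B ± 15.0·n: M = (-3.0674, 14.683), Z = (3.0674, -14.683). Equal radii place K and H the same way about D: K = D + 15.0·n = (43.918, 24.499), H = D − 15.0·n = (50.053, -4.8672). Then |BH| = |H − B| = 50.289.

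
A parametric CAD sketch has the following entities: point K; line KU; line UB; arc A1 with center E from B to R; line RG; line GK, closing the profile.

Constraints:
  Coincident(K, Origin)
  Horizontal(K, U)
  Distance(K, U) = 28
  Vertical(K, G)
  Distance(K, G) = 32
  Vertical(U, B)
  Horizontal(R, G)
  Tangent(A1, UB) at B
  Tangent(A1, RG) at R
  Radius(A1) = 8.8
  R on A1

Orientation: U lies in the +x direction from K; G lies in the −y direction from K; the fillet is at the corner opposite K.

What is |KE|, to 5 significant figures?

30.114

K is at the origin; KU is horizontal with |KU| = 28.0 and U on the +x side, so U = (28.000, 0.0000). KG is vertical with |KG| = 32.0 and G on the −y side, so G = (0.0000, -32.000). The virtual corner opposite K is at (28.000, -32.000). Tangency of A1 to UB means the radius EB is perpendicular to UB and tangency of A1 to RG means the radius ER is perpendicular to RG, with radius 8.8, so the center E sits 8.8 in from both sides at E = (19.200, -23.200). Then |KE| = |E − K| = 30.114.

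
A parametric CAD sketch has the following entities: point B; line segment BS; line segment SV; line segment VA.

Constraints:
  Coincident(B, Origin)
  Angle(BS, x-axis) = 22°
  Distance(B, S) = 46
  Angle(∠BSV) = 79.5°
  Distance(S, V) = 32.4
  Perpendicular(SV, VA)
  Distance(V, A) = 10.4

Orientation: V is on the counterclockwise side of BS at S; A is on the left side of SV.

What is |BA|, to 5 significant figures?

42.308

B is at the origin; BS runs at 22.0° with length 46.0, so S = 46.0·(cos 22.0°, sin 22.0°) = (42.650, 17.232). ∠BSV = 79.5°, so SV runs at 22.0° + (180° − 79.5°) = 122.50° from the x-axis; with |SV| = 32.4, V = S + 32.4·(cos 122.50°, sin 122.50°) = (25.242, 44.558). SV is perpendicular to VA; with |VA| = 10.4 on the left of SV, A = V + 10.4·(-0.84339, -0.53730) = (16.471, 38.970). Then |BA| = |A − B| = 42.308.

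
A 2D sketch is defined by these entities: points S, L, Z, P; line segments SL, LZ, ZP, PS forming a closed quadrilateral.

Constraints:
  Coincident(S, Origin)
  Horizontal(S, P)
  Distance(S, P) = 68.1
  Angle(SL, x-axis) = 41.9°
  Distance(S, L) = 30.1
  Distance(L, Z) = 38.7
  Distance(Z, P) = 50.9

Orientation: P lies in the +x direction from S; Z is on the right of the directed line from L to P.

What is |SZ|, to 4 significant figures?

27.81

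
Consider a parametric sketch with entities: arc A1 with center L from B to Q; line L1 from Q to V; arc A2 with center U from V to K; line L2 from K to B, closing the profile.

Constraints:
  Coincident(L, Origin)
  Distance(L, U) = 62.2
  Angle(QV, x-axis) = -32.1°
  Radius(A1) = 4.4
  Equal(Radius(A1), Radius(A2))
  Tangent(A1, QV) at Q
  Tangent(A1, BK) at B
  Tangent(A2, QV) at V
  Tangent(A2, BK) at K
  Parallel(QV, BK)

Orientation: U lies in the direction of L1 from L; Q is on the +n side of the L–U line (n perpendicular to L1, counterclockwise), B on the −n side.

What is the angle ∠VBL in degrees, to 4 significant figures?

81.95°

Tangency of A1 to both parallel lines with radius 4.4 puts Q and B at L ± 4.4·n: Q = (2.338, 3.727), B = (-2.338, -3.727). Equal radii place V and K the same way about U: V = U + 4.4·n = (55.03, -29.33), K = U − 4.4·n = (50.35, -36.78). Then cos ∠VBL = BV·BL / (|BV||BL|), giving 81.95°.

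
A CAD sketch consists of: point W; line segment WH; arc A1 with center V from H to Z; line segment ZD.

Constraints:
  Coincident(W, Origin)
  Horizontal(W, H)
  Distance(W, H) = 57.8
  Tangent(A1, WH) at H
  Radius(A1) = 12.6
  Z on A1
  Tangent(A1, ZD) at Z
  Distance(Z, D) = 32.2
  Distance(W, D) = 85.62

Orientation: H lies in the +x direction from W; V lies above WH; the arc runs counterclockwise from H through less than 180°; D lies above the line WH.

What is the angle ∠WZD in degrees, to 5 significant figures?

105.48°

Checks: |WH| = 57.80 ✓; |VZ| = 12.60 ✓; ∠(VZ, ZD) = 90.00° ✓; |ZD| = 32.20 ✓; |WD| = 85.62 ✓.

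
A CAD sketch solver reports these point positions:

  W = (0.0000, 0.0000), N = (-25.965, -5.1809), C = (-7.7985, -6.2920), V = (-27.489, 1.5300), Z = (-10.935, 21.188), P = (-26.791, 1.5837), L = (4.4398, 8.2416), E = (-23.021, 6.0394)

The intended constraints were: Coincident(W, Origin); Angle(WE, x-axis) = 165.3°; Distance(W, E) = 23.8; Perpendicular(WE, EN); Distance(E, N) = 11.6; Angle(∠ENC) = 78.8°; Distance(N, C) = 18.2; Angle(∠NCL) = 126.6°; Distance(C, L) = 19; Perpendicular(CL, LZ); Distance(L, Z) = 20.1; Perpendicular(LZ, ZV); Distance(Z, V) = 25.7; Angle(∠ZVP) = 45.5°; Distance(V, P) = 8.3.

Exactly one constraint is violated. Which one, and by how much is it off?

Distance(V, P) = 8.3 — off by 7.60.

W = (0.00, 0.00) ✓; WE at 165.3° ✓; |WE| = 23.80 ✓; ∠(WE, EN) = 90.00° ✓; |EN| = 11.60 ✓; ∠ENC = 78.80° ✓; |NC| = 18.20 ✓; ∠NCL = 126.6° ✓; |CL| = 19.00 ✓; ∠(CL, LZ) = 90.00° ✓; |LZ| = 20.10 ✓; ∠(LZ, ZV) = 90.00° ✓; |ZV| = 25.70 ✓; ∠ZVP = 45.50° ✓; |VP| = 0.7001 ✗.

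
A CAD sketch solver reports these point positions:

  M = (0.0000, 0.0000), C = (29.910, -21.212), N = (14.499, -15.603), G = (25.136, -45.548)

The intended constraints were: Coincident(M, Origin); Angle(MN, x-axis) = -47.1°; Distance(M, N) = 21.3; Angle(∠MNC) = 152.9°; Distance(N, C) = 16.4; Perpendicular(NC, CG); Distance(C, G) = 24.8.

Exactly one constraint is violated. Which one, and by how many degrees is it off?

Perpendicular(NC, CG) — off by 8.90°.

M = (0.00, 0.00) ✓; MN at -47.10° ✓; |MN| = 21.30 ✓; ∠MNC = 152.9° ✓; |NC| = 16.40 ✓; ∠(NC, CG) = 81.10° ✗; |CG| = 24.80 ✓.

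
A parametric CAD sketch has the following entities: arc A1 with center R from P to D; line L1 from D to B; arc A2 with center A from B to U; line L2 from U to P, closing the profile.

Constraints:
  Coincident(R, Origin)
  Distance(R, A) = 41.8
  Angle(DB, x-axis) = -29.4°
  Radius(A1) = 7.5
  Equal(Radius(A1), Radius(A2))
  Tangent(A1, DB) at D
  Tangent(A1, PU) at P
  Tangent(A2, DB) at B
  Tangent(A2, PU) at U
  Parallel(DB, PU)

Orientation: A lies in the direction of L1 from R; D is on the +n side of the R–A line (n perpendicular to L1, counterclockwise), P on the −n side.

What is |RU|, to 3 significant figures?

42.5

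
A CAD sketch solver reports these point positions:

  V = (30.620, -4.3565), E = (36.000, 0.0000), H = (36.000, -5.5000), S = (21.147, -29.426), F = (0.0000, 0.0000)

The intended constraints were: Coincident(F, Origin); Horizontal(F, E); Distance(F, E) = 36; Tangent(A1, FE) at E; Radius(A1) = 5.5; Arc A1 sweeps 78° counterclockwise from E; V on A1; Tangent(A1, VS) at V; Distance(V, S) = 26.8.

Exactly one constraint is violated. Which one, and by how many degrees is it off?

Tangent(A1, VS) at V — off by 8.70°.

F = (0.00, 0.00) ✓; F.y = 0.00, E.y = 0.00 ✓; |FE| = 36.00 ✓; ∠(HE, EF) = 90.00° ✓; |HE| = 5.500 ✓; bearing(H→V) − bearing(H→E) = 78.00° ✓; |HV| = 5.500 ✓; ∠(HV, VS) = 98.70° ✗; |VS| = 26.80 ✓.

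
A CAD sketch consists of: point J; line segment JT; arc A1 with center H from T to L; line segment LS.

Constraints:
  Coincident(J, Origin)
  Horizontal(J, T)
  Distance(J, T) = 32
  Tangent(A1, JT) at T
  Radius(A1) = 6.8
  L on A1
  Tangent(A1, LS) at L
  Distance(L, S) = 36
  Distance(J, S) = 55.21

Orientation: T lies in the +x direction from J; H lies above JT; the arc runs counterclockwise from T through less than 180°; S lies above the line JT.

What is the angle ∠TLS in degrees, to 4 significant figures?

131.3°

J is at the origin; J and T share the same y with |JT| = 32.0 and T on the +x side, so T = (32.00, 0.000). A1 meets JT tangentially, so HT is at right angles to JT, so H = T + (0, 6.8) = (32.00, 6.800). Since HL ⟂ LS (tangency), |HS| = √(6.8² + 36.0²) = 36.64 regardless of where L sits on A1. So S lies on both circle(J, 55.21) and circle(H, 36.64); the above-JT intersection is S = (34.16, 43.37). L is the foot of the tangent from S: L = (38.74, 7.666).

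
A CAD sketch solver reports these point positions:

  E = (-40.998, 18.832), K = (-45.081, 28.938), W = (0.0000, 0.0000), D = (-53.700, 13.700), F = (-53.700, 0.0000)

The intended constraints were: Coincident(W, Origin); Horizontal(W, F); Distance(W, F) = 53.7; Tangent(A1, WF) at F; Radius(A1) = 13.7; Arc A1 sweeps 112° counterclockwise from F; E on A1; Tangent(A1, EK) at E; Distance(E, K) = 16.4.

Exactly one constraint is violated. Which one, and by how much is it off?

Distance(E, K) = 16.4 — off by 5.50.

W = (0.00, 0.00) ✓; W.y = 0.00, F.y = 0.00 ✓; |WF| = 53.70 ✓; ∠(DF, FW) = 90.00° ✓; |DF| = 13.70 ✓; bearing(D→E) − bearing(D→F) = 112.0° ✓; |DE| = 13.70 ✓; ∠(DE, EK) = 90.00° ✓; |EK| = 10.90 ✗.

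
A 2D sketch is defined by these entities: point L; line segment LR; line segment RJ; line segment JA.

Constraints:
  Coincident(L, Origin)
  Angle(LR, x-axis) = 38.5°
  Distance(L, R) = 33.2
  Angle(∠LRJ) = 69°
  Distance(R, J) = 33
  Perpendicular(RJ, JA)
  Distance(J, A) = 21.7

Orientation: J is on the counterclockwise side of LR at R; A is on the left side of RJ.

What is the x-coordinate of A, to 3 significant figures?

-13.5

L is at the origin; LR runs at 38.5° with length 33.2, so R = 33.2·(cos 38.5°, sin 38.5°) = (26.0, 20.7). ∠LRJ = 69.0°, so RJ runs at 38.5° + (180° − 69.0°) = 150° from the x-axis; with |RJ| = 33.0, J = R + 33.0·(cos 150°, sin 150°) = (-2.45, 37.4). RJ is perpendicular to JA; with |JA| = 21.7 on the left of RJ, A = J + 21.7·(-0.508, -0.862) = (-13.5, 18.7). So A.x = -13.5.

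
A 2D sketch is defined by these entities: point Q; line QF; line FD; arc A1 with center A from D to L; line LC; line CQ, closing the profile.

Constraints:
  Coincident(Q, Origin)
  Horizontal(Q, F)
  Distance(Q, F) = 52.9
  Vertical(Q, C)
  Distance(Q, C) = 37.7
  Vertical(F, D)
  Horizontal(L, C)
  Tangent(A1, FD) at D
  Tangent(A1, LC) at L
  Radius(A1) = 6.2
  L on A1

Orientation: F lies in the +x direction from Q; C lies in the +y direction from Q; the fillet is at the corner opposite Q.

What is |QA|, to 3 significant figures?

56.3

Q is at the origin; Q and F share the same y with |QF| = 52.9 and F on the +x side, so F = (52.9, 0.00). Q and C share the same x with |QC| = 37.7 and C on the +y side, so C = (0.00, 37.7). The virtual corner opposite Q is at (52.9, 37.7). Since A1 is tangent to FD there, AD ⟂ FD and since A1 is tangent to LC there, AL ⟂ LC, with radius 6.2, so the center A sits 6.2 in from both sides at A = (46.7, 31.5). Then |QA| = |A − Q| = 56.3.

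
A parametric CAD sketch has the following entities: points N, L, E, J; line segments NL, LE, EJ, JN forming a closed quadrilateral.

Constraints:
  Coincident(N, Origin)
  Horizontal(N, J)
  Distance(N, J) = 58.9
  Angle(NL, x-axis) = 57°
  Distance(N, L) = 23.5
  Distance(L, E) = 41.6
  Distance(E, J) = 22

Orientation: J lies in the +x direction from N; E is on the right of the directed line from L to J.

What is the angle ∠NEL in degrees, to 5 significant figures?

32.715°

Checks: |LE| = 41.60 ✓; |EJ| = 22.00 ✓.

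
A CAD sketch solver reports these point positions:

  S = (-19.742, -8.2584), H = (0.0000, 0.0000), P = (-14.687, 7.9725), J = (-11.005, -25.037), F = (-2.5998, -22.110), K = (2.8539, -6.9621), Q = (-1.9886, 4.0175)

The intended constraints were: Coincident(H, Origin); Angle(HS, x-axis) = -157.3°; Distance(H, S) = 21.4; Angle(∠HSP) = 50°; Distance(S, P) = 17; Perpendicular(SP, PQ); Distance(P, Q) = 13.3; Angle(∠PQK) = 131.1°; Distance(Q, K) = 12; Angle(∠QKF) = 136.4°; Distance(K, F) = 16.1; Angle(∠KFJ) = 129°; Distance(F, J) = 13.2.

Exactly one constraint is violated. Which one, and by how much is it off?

Distance(F, J) = 13.2 — off by 4.30.

H = (0.00, 0.00) ✓; HS at -157.3° ✓; |HS| = 21.40 ✓; ∠HSP = 50.00° ✓; |SP| = 17.00 ✓; ∠(SP, PQ) = 90.00° ✓; |PQ| = 13.30 ✓; ∠PQK = 131.1° ✓; |QK| = 12.00 ✓; ∠QKF = 136.4° ✓; |KF| = 16.10 ✓; ∠KFJ = 129.0° ✓; |FJ| = 8.900 ✗.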